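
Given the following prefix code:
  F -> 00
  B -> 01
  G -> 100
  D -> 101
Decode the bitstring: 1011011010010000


Decoding step by step:
Bits 101 -> D
Bits 101 -> D
Bits 101 -> D
Bits 00 -> F
Bits 100 -> G
Bits 00 -> F


Decoded message: DDDFGF


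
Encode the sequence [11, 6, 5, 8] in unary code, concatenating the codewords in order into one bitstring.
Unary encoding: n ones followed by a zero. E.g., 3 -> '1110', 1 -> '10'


Encode each number as n ones followed by a terminating 0:
  11 -> 111111111110 (12 bits)
  6 -> 1111110 (7 bits)
  5 -> 111110 (6 bits)
  8 -> 111111110 (9 bits)
Total length = 12 + 7 + 6 + 9 = 34 bits.

Unary([11, 6, 5, 8]) = 1111111111101111110111110111111110 (34 bits)


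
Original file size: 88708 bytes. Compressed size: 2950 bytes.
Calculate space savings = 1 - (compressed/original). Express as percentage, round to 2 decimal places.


ratio = compressed/original = 2950/88708 = 0.033255
savings = 1 - ratio = 1 - 0.033255 = 0.966745
as a percentage: 0.966745 * 100 = 96.67%

Space savings = 1 - 2950/88708 = 96.67%


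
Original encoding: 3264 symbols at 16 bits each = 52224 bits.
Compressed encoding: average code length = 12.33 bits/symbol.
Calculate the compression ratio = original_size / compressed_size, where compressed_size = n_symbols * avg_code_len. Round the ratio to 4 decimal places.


original_size = n_symbols * orig_bits = 3264 * 16 = 52224 bits
compressed_size = n_symbols * avg_code_len = 3264 * 12.33 = 40245.12 bits
ratio = original_size / compressed_size = 52224 / 40245.12 = 1.2976

Compression ratio = 1.2976


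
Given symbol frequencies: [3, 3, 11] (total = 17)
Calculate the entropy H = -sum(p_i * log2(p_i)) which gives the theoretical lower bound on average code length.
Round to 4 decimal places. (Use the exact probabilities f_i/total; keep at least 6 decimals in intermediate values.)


Per-symbol terms -p_i * log2(p_i) with p_i = f_i/17:
  p = 3/17 = 0.176471: log2(p) = -2.502500, -p*log2(p) = 0.441618
  p = 3/17 = 0.176471: log2(p) = -2.502500, -p*log2(p) = 0.441618
  p = 11/17 = 0.647059: log2(p) = -0.628031, -p*log2(p) = 0.406373
H = 0.441618 + 0.441618 + 0.406373 = 1.289609

H = 1.2896 bits/symbol


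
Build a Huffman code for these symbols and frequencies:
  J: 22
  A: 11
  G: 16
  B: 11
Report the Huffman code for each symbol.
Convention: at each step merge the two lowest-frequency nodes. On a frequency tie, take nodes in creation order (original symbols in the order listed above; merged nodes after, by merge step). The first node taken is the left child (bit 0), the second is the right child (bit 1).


Huffman tree construction:
Step 1: Merge A(11) + B(11) = 22
Step 2: Merge G(16) + J(22) = 38
Step 3: Merge (A+B)(22) + (G+J)(38) = 60
Read each symbol's code off the tree from the root (left child = 0, right child = 1).

Codes:
  J: 11 (length 2)
  A: 00 (length 2)
  G: 10 (length 2)
  B: 01 (length 2)
Average code length: 120/60 = 2.0000 bits/symbol


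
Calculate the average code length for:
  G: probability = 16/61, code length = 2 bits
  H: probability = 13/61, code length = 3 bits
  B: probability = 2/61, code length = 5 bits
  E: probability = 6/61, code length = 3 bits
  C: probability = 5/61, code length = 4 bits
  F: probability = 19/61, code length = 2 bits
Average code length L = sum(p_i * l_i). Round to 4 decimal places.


Weighted contributions p_i * l_i:
  G: (16/61) * 2 = 32/61
  H: (13/61) * 3 = 39/61
  B: (2/61) * 5 = 10/61
  E: (6/61) * 3 = 18/61
  C: (5/61) * 4 = 20/61
  F: (19/61) * 2 = 38/61
Sum = (32 + 39 + 10 + 18 + 20 + 38)/61 = 157/61

L = 157/61 = 2.5738 bits/symbol


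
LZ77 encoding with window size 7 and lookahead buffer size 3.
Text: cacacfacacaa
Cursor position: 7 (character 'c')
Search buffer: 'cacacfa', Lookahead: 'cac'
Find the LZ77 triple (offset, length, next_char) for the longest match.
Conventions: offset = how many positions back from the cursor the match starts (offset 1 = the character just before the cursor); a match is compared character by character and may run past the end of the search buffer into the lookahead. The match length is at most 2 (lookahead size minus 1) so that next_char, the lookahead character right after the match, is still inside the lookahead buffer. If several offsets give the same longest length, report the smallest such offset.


Try each offset into the search buffer:
  offset=1 (pos 6, char 'a'): match length 0
  offset=2 (pos 5, char 'f'): match length 0
  offset=3 (pos 4, char 'c'): match length 1
  offset=4 (pos 3, char 'a'): match length 0
  offset=5 (pos 2, char 'c'): match length 2
  offset=6 (pos 1, char 'a'): match length 0
  offset=7 (pos 0, char 'c'): match length 2
Longest match has length 2, found at offsets 5, 7; take the smallest, offset 5.
next_char = character at position 7 + 2 = 9 -> 'c'

Best match: offset=5, length=2 (matching 'ca' starting at position 2)
LZ77 triple: (5, 2, 'c')


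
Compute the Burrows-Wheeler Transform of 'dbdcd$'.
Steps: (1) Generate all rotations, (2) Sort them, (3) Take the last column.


Rotations (sorted):
  0: $dbdcd -> last char: d
  1: bdcd$d -> last char: d
  2: cd$dbd -> last char: d
  3: d$dbdc -> last char: c
  4: dbdcd$ -> last char: $
  5: dcd$db -> last char: b


BWT = dddc$b


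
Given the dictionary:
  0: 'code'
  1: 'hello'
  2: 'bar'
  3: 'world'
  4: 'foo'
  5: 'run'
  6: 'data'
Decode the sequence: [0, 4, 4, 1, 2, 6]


Look up each index in the dictionary:
  0 -> 'code'
  4 -> 'foo'
  4 -> 'foo'
  1 -> 'hello'
  2 -> 'bar'
  6 -> 'data'

Decoded: "code foo foo hello bar data"


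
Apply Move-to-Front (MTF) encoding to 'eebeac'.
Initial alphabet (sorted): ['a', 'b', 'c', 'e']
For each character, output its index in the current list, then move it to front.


MTF encoding:
'e': index 3 in ['a', 'b', 'c', 'e'] -> ['e', 'a', 'b', 'c']
'e': index 0 in ['e', 'a', 'b', 'c'] -> ['e', 'a', 'b', 'c']
'b': index 2 in ['e', 'a', 'b', 'c'] -> ['b', 'e', 'a', 'c']
'e': index 1 in ['b', 'e', 'a', 'c'] -> ['e', 'b', 'a', 'c']
'a': index 2 in ['e', 'b', 'a', 'c'] -> ['a', 'e', 'b', 'c']
'c': index 3 in ['a', 'e', 'b', 'c'] -> ['c', 'a', 'e', 'b']


Output: [3, 0, 2, 1, 2, 3]


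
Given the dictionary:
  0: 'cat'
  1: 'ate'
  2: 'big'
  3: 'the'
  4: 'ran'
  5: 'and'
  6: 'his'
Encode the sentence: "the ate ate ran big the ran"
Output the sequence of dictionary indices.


Look up each word in the dictionary:
  'the' -> 3
  'ate' -> 1
  'ate' -> 1
  'ran' -> 4
  'big' -> 2
  'the' -> 3
  'ran' -> 4

Encoded: [3, 1, 1, 4, 2, 3, 4]


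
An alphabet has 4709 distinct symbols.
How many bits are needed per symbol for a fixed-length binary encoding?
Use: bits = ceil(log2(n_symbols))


log2(4709) = 12.2012
Bracket: 2^12 = 4096 < 4709 <= 2^13 = 8192
So ceil(log2(4709)) = 13

bits = ceil(log2(4709)) = ceil(12.2012) = 13 bits


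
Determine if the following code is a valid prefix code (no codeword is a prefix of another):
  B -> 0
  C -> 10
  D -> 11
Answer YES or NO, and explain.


Checking each pair (does one codeword prefix another?):
  B='0' vs C='10': no prefix
  B='0' vs D='11': no prefix
  C='10' vs B='0': no prefix
  C='10' vs D='11': no prefix
  D='11' vs B='0': no prefix
  D='11' vs C='10': no prefix
No violation found over all pairs.

YES -- this is a valid prefix code. No codeword is a prefix of any other codeword.


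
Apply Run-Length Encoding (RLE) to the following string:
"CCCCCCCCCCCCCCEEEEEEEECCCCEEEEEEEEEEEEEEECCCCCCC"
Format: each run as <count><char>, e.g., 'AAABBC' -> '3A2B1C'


Scanning runs left to right:
  i=0: run of 'C' x 14 -> '14C'
  i=14: run of 'E' x 8 -> '8E'
  i=22: run of 'C' x 4 -> '4C'
  i=26: run of 'E' x 15 -> '15E'
  i=41: run of 'C' x 7 -> '7C'

RLE = 14C8E4C15E7C


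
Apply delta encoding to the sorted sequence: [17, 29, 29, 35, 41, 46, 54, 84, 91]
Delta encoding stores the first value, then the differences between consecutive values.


First value: 17
Deltas:
  29 - 17 = 12
  29 - 29 = 0
  35 - 29 = 6
  41 - 35 = 6
  46 - 41 = 5
  54 - 46 = 8
  84 - 54 = 30
  91 - 84 = 7


Delta encoded: [17, 12, 0, 6, 6, 5, 8, 30, 7]


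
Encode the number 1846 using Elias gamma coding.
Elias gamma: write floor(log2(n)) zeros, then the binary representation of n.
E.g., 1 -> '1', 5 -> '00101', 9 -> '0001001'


num_bits = floor(log2(1846)) + 1 = 11
leading_zeros = num_bits - 1 = 10
binary(1846) = 11100110110

Elias gamma(1846) = '0000000000' + '11100110110' = 000000000011100110110 (21 bits)


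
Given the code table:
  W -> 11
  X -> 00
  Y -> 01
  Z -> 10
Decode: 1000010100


Decoding:
10 -> Z
00 -> X
01 -> Y
01 -> Y
00 -> X


Result: ZXYYX


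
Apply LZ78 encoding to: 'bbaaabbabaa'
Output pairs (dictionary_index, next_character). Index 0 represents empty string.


LZ78 encoding steps:
Dictionary: {0: ''}
Step 1: w='' (idx 0), next='b' -> output (0, 'b'), add 'b' as idx 1
Step 2: w='b' (idx 1), next='a' -> output (1, 'a'), add 'ba' as idx 2
Step 3: w='' (idx 0), next='a' -> output (0, 'a'), add 'a' as idx 3
Step 4: w='a' (idx 3), next='b' -> output (3, 'b'), add 'ab' as idx 4
Step 5: w='ba' (idx 2), next='b' -> output (2, 'b'), add 'bab' as idx 5
Step 6: w='a' (idx 3), next='a' -> output (3, 'a'), add 'aa' as idx 6


Encoded: [(0, 'b'), (1, 'a'), (0, 'a'), (3, 'b'), (2, 'b'), (3, 'a')]


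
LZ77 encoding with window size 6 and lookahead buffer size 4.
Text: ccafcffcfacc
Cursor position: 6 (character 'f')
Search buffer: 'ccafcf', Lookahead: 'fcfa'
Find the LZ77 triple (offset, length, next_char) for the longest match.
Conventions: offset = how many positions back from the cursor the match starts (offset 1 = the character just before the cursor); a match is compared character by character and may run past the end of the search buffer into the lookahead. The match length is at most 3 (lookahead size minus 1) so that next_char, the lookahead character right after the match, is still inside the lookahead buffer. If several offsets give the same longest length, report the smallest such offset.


Try each offset into the search buffer:
  offset=1 (pos 5, char 'f'): match length 1
  offset=2 (pos 4, char 'c'): match length 0
  offset=3 (pos 3, char 'f'): match length 3
  offset=4 (pos 2, char 'a'): match length 0
  offset=5 (pos 1, char 'c'): match length 0
  offset=6 (pos 0, char 'c'): match length 0
Longest match has length 3 at offset 3.
next_char = character at position 6 + 3 = 9 -> 'a'

Best match: offset=3, length=3 (matching 'fcf' starting at position 3)
LZ77 triple: (3, 3, 'a')


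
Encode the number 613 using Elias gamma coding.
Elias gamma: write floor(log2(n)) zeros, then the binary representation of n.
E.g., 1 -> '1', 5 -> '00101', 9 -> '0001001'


num_bits = floor(log2(613)) + 1 = 10
leading_zeros = num_bits - 1 = 9
binary(613) = 1001100101

Elias gamma(613) = '000000000' + '1001100101' = 0000000001001100101 (19 bits)


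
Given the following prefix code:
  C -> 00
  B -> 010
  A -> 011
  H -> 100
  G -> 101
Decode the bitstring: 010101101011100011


Decoding step by step:
Bits 010 -> B
Bits 101 -> G
Bits 101 -> G
Bits 011 -> A
Bits 100 -> H
Bits 011 -> A


Decoded message: BGGAHA


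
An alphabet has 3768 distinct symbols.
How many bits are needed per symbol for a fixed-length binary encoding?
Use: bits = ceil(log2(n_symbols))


log2(3768) = 11.8796
Bracket: 2^11 = 2048 < 3768 <= 2^12 = 4096
So ceil(log2(3768)) = 12

bits = ceil(log2(3768)) = ceil(11.8796) = 12 bits


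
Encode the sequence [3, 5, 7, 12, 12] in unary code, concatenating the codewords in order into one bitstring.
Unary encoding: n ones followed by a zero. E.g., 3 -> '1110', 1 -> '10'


Encode each number as n ones followed by a terminating 0:
  3 -> 1110 (4 bits)
  5 -> 111110 (6 bits)
  7 -> 11111110 (8 bits)
  12 -> 1111111111110 (13 bits)
  12 -> 1111111111110 (13 bits)
Total length = 4 + 6 + 8 + 13 + 13 = 44 bits.

Unary([3, 5, 7, 12, 12]) = 11101111101111111011111111111101111111111110 (44 bits)


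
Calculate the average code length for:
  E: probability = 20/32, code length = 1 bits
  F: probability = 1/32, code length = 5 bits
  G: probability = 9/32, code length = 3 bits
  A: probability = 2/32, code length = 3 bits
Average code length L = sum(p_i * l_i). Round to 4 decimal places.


Weighted contributions p_i * l_i:
  E: (20/32) * 1 = 20/32
  F: (1/32) * 5 = 5/32
  G: (9/32) * 3 = 27/32
  A: (2/32) * 3 = 6/32
Sum = (20 + 5 + 27 + 6)/32 = 58/32

L = 58/32 = 1.8125 bits/symbol


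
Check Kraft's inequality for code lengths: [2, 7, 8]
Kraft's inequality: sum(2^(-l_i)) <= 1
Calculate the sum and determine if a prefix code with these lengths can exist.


Sum = 2^(-2) + 2^(-7) + 2^(-8)
    = 0.25 + 0.0078125 + 0.00390625
    = 67/256 = 0.26171875
Since 0.26171875 <= 1, Kraft's inequality IS satisfied.
A prefix code with these lengths CAN exist.

Kraft sum = 0.26171875. Satisfied.


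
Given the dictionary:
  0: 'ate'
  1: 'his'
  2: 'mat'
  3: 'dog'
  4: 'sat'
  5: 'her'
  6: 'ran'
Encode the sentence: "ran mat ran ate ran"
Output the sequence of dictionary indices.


Look up each word in the dictionary:
  'ran' -> 6
  'mat' -> 2
  'ran' -> 6
  'ate' -> 0
  'ran' -> 6

Encoded: [6, 2, 6, 0, 6]


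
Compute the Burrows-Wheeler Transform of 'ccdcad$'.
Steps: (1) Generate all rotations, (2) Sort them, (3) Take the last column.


Rotations (sorted):
  0: $ccdcad -> last char: d
  1: ad$ccdc -> last char: c
  2: cad$ccd -> last char: d
  3: ccdcad$ -> last char: $
  4: cdcad$c -> last char: c
  5: d$ccdca -> last char: a
  6: dcad$cc -> last char: c


BWT = dcd$cac


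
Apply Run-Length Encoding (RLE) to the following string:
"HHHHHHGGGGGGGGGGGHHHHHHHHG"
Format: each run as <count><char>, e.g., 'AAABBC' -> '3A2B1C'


Scanning runs left to right:
  i=0: run of 'H' x 6 -> '6H'
  i=6: run of 'G' x 11 -> '11G'
  i=17: run of 'H' x 8 -> '8H'
  i=25: run of 'G' x 1 -> '1G'

RLE = 6H11G8H1G


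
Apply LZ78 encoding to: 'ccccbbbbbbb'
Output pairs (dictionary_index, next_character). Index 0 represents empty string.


LZ78 encoding steps:
Dictionary: {0: ''}
Step 1: w='' (idx 0), next='c' -> output (0, 'c'), add 'c' as idx 1
Step 2: w='c' (idx 1), next='c' -> output (1, 'c'), add 'cc' as idx 2
Step 3: w='c' (idx 1), next='b' -> output (1, 'b'), add 'cb' as idx 3
Step 4: w='' (idx 0), next='b' -> output (0, 'b'), add 'b' as idx 4
Step 5: w='b' (idx 4), next='b' -> output (4, 'b'), add 'bb' as idx 5
Step 6: w='bb' (idx 5), next='b' -> output (5, 'b'), add 'bbb' as idx 6


Encoded: [(0, 'c'), (1, 'c'), (1, 'b'), (0, 'b'), (4, 'b'), (5, 'b')]


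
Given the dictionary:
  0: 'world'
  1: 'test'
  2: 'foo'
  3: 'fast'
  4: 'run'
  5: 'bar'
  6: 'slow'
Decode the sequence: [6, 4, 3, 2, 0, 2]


Look up each index in the dictionary:
  6 -> 'slow'
  4 -> 'run'
  3 -> 'fast'
  2 -> 'foo'
  0 -> 'world'
  2 -> 'foo'

Decoded: "slow run fast foo world foo"


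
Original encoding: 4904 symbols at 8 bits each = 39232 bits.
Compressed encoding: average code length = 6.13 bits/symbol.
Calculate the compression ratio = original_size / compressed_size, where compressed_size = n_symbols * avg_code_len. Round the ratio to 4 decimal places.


original_size = n_symbols * orig_bits = 4904 * 8 = 39232 bits
compressed_size = n_symbols * avg_code_len = 4904 * 6.13 = 30061.52 bits
ratio = original_size / compressed_size = 39232 / 30061.52 = 1.3051

Compression ratio = 1.3051


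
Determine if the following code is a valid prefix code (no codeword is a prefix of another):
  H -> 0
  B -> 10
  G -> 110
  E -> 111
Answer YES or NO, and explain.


Checking each pair (does one codeword prefix another?):
  H='0' vs B='10': no prefix
  H='0' vs G='110': no prefix
  H='0' vs E='111': no prefix
  B='10' vs H='0': no prefix
  B='10' vs G='110': no prefix
  B='10' vs E='111': no prefix
  G='110' vs H='0': no prefix
  G='110' vs B='10': no prefix
  G='110' vs E='111': no prefix
  E='111' vs H='0': no prefix
  E='111' vs B='10': no prefix
  E='111' vs G='110': no prefix
No violation found over all pairs.

YES -- this is a valid prefix code. No codeword is a prefix of any other codeword.


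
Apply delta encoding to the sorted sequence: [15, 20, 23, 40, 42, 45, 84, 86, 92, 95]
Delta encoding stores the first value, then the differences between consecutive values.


First value: 15
Deltas:
  20 - 15 = 5
  23 - 20 = 3
  40 - 23 = 17
  42 - 40 = 2
  45 - 42 = 3
  84 - 45 = 39
  86 - 84 = 2
  92 - 86 = 6
  95 - 92 = 3


Delta encoded: [15, 5, 3, 17, 2, 3, 39, 2, 6, 3]


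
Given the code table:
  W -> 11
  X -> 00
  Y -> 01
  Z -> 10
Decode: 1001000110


Decoding:
10 -> Z
01 -> Y
00 -> X
01 -> Y
10 -> Z


Result: ZYXYZ


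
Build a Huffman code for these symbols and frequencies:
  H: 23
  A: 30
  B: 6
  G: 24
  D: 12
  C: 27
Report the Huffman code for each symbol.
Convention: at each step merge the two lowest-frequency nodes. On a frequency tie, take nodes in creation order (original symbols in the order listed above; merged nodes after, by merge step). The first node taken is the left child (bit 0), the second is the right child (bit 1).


Huffman tree construction:
Step 1: Merge B(6) + D(12) = 18
Step 2: Merge (B+D)(18) + H(23) = 41
Step 3: Merge G(24) + C(27) = 51
Step 4: Merge A(30) + ((B+D)+H)(41) = 71
Step 5: Merge (G+C)(51) + (A+((B+D)+H))(71) = 122
Read each symbol's code off the tree from the root (left child = 0, right child = 1).

Codes:
  H: 111 (length 3)
  A: 10 (length 2)
  B: 1100 (length 4)
  G: 00 (length 2)
  D: 1101 (length 4)
  C: 01 (length 2)
Average code length: 303/122 = 2.4836 bits/symbol


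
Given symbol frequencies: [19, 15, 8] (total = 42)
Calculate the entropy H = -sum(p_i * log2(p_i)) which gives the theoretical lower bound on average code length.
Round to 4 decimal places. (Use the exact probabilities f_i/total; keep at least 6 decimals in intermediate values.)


Per-symbol terms -p_i * log2(p_i) with p_i = f_i/42:
  p = 19/42 = 0.452381: log2(p) = -1.144390, -p*log2(p) = 0.517700
  p = 15/42 = 0.357143: log2(p) = -1.485427, -p*log2(p) = 0.530510
  p = 8/42 = 0.190476: log2(p) = -2.392317, -p*log2(p) = 0.455680
H = 0.517700 + 0.530510 + 0.455680 = 1.503890

H = 1.5039 bits/symbol


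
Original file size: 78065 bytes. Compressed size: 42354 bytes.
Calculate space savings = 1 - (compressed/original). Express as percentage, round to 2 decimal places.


ratio = compressed/original = 42354/78065 = 0.542548
savings = 1 - ratio = 1 - 0.542548 = 0.457452
as a percentage: 0.457452 * 100 = 45.75%

Space savings = 1 - 42354/78065 = 45.75%


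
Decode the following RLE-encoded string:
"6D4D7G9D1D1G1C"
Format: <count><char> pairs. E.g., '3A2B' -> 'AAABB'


Expanding each <count><char> pair:
  6D -> 'DDDDDD'
  4D -> 'DDDD'
  7G -> 'GGGGGGG'
  9D -> 'DDDDDDDDD'
  1D -> 'D'
  1G -> 'G'
  1C -> 'C'

Decoded = DDDDDDDDDDGGGGGGGDDDDDDDDDDGC


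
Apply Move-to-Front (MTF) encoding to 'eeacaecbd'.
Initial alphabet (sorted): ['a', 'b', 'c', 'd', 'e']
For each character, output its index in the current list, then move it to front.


MTF encoding:
'e': index 4 in ['a', 'b', 'c', 'd', 'e'] -> ['e', 'a', 'b', 'c', 'd']
'e': index 0 in ['e', 'a', 'b', 'c', 'd'] -> ['e', 'a', 'b', 'c', 'd']
'a': index 1 in ['e', 'a', 'b', 'c', 'd'] -> ['a', 'e', 'b', 'c', 'd']
'c': index 3 in ['a', 'e', 'b', 'c', 'd'] -> ['c', 'a', 'e', 'b', 'd']
'a': index 1 in ['c', 'a', 'e', 'b', 'd'] -> ['a', 'c', 'e', 'b', 'd']
'e': index 2 in ['a', 'c', 'e', 'b', 'd'] -> ['e', 'a', 'c', 'b', 'd']
'c': index 2 in ['e', 'a', 'c', 'b', 'd'] -> ['c', 'e', 'a', 'b', 'd']
'b': index 3 in ['c', 'e', 'a', 'b', 'd'] -> ['b', 'c', 'e', 'a', 'd']
'd': index 4 in ['b', 'c', 'e', 'a', 'd'] -> ['d', 'b', 'c', 'e', 'a']


Output: [4, 0, 1, 3, 1, 2, 2, 3, 4]


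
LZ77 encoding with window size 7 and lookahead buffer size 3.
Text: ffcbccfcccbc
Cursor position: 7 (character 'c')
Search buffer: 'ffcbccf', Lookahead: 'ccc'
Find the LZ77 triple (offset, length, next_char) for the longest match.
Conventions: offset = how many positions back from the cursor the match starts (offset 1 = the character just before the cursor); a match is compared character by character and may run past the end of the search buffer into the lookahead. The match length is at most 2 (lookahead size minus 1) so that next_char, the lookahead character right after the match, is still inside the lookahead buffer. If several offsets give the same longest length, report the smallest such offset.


Try each offset into the search buffer:
  offset=1 (pos 6, char 'f'): match length 0
  offset=2 (pos 5, char 'c'): match length 1
  offset=3 (pos 4, char 'c'): match length 2
  offset=4 (pos 3, char 'b'): match length 0
  offset=5 (pos 2, char 'c'): match length 1
  offset=6 (pos 1, char 'f'): match length 0
  offset=7 (pos 0, char 'f'): match length 0
Longest match has length 2 at offset 3.
next_char = character at position 7 + 2 = 9 -> 'c'

Best match: offset=3, length=2 (matching 'cc' starting at position 4)
LZ77 triple: (3, 2, 'c')


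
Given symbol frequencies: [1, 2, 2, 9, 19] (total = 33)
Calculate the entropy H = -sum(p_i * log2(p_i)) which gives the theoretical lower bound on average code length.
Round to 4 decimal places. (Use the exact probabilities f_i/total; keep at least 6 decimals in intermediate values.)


Per-symbol terms -p_i * log2(p_i) with p_i = f_i/33:
  p = 1/33 = 0.030303: log2(p) = -5.044394, -p*log2(p) = 0.152860
  p = 2/33 = 0.060606: log2(p) = -4.044394, -p*log2(p) = 0.245115
  p = 2/33 = 0.060606: log2(p) = -4.044394, -p*log2(p) = 0.245115
  p = 9/33 = 0.272727: log2(p) = -1.874469, -p*log2(p) = 0.511219
  p = 19/33 = 0.575758: log2(p) = -0.796467, -p*log2(p) = 0.458572
H = 0.152860 + 0.245115 + 0.245115 + 0.511219 + 0.458572 = 1.612881

H = 1.6129 bits/symbol


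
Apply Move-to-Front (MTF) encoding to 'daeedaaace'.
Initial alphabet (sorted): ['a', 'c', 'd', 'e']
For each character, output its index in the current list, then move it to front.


MTF encoding:
'd': index 2 in ['a', 'c', 'd', 'e'] -> ['d', 'a', 'c', 'e']
'a': index 1 in ['d', 'a', 'c', 'e'] -> ['a', 'd', 'c', 'e']
'e': index 3 in ['a', 'd', 'c', 'e'] -> ['e', 'a', 'd', 'c']
'e': index 0 in ['e', 'a', 'd', 'c'] -> ['e', 'a', 'd', 'c']
'd': index 2 in ['e', 'a', 'd', 'c'] -> ['d', 'e', 'a', 'c']
'a': index 2 in ['d', 'e', 'a', 'c'] -> ['a', 'd', 'e', 'c']
'a': index 0 in ['a', 'd', 'e', 'c'] -> ['a', 'd', 'e', 'c']
'a': index 0 in ['a', 'd', 'e', 'c'] -> ['a', 'd', 'e', 'c']
'c': index 3 in ['a', 'd', 'e', 'c'] -> ['c', 'a', 'd', 'e']
'e': index 3 in ['c', 'a', 'd', 'e'] -> ['e', 'c', 'a', 'd']


Output: [2, 1, 3, 0, 2, 2, 0, 0, 3, 3]


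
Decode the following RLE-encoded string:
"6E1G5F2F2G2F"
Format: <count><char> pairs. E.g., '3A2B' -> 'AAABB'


Expanding each <count><char> pair:
  6E -> 'EEEEEE'
  1G -> 'G'
  5F -> 'FFFFF'
  2F -> 'FF'
  2G -> 'GG'
  2F -> 'FF'

Decoded = EEEEEEGFFFFFFFGGFF


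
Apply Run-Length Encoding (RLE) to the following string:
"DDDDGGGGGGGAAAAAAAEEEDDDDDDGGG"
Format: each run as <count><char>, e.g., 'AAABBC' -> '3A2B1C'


Scanning runs left to right:
  i=0: run of 'D' x 4 -> '4D'
  i=4: run of 'G' x 7 -> '7G'
  i=11: run of 'A' x 7 -> '7A'
  i=18: run of 'E' x 3 -> '3E'
  i=21: run of 'D' x 6 -> '6D'
  i=27: run of 'G' x 3 -> '3G'

RLE = 4D7G7A3E6D3G


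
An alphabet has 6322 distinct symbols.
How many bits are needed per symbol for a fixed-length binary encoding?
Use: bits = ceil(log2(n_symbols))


log2(6322) = 12.6262
Bracket: 2^12 = 4096 < 6322 <= 2^13 = 8192
So ceil(log2(6322)) = 13

bits = ceil(log2(6322)) = ceil(12.6262) = 13 bits


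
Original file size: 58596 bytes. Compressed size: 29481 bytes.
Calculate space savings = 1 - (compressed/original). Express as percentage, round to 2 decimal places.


ratio = compressed/original = 29481/58596 = 0.503123
savings = 1 - ratio = 1 - 0.503123 = 0.496877
as a percentage: 0.496877 * 100 = 49.69%

Space savings = 1 - 29481/58596 = 49.69%


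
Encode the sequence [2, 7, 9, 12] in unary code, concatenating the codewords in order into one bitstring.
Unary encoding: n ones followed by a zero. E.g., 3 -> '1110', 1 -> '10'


Encode each number as n ones followed by a terminating 0:
  2 -> 110 (3 bits)
  7 -> 11111110 (8 bits)
  9 -> 1111111110 (10 bits)
  12 -> 1111111111110 (13 bits)
Total length = 3 + 8 + 10 + 13 = 34 bits.

Unary([2, 7, 9, 12]) = 1101111111011111111101111111111110 (34 bits)


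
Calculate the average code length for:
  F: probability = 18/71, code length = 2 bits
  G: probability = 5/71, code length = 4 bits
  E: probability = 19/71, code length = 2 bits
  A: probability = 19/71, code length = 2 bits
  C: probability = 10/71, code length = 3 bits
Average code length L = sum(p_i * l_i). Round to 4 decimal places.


Weighted contributions p_i * l_i:
  F: (18/71) * 2 = 36/71
  G: (5/71) * 4 = 20/71
  E: (19/71) * 2 = 38/71
  A: (19/71) * 2 = 38/71
  C: (10/71) * 3 = 30/71
Sum = (36 + 20 + 38 + 38 + 30)/71 = 162/71

L = 162/71 = 2.2817 bits/symbol


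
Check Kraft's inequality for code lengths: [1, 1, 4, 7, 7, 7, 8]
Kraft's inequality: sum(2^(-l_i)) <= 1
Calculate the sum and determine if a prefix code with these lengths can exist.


Sum = 2^(-1) + 2^(-1) + 2^(-4) + 2^(-7) + 2^(-7) + 2^(-7) + 2^(-8)
    = 0.5 + 0.5 + 0.0625 + 0.0078125 + 0.0078125 + 0.0078125 + 0.00390625
    = 279/256 = 1.08984375
Since 1.08984375 > 1, Kraft's inequality is NOT satisfied.
A prefix code with these lengths CANNOT exist.

Kraft sum = 1.08984375. Not satisfied.


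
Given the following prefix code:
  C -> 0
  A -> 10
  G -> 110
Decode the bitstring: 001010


Decoding step by step:
Bits 0 -> C
Bits 0 -> C
Bits 10 -> A
Bits 10 -> A


Decoded message: CCAA


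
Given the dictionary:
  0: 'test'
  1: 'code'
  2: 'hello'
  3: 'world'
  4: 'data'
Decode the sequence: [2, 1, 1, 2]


Look up each index in the dictionary:
  2 -> 'hello'
  1 -> 'code'
  1 -> 'code'
  2 -> 'hello'

Decoded: "hello code code hello"


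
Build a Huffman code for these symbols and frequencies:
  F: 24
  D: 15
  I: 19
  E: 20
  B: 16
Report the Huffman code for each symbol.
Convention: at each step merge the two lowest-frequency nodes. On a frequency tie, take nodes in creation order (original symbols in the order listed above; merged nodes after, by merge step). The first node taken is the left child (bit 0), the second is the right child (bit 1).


Huffman tree construction:
Step 1: Merge D(15) + B(16) = 31
Step 2: Merge I(19) + E(20) = 39
Step 3: Merge F(24) + (D+B)(31) = 55
Step 4: Merge (I+E)(39) + (F+(D+B))(55) = 94
Read each symbol's code off the tree from the root (left child = 0, right child = 1).

Codes:
  F: 10 (length 2)
  D: 110 (length 3)
  I: 00 (length 2)
  E: 01 (length 2)
  B: 111 (length 3)
Average code length: 219/94 = 2.3298 bits/symbol


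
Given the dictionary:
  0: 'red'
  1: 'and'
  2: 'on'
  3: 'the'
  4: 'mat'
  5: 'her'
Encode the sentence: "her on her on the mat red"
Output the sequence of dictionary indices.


Look up each word in the dictionary:
  'her' -> 5
  'on' -> 2
  'her' -> 5
  'on' -> 2
  'the' -> 3
  'mat' -> 4
  'red' -> 0

Encoded: [5, 2, 5, 2, 3, 4, 0]


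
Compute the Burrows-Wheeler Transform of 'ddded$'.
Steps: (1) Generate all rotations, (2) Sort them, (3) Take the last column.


Rotations (sorted):
  0: $ddded -> last char: d
  1: d$ddde -> last char: e
  2: ddded$ -> last char: $
  3: dded$d -> last char: d
  4: ded$dd -> last char: d
  5: ed$ddd -> last char: d


BWT = de$ddd


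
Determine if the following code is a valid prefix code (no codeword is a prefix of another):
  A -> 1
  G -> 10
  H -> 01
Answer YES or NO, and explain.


Checking each pair (does one codeword prefix another?):
  A='1' vs G='10': prefix -- VIOLATION

NO -- this is NOT a valid prefix code. A (1) is a prefix of G (10).


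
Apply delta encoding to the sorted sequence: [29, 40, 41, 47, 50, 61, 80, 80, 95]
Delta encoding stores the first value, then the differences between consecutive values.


First value: 29
Deltas:
  40 - 29 = 11
  41 - 40 = 1
  47 - 41 = 6
  50 - 47 = 3
  61 - 50 = 11
  80 - 61 = 19
  80 - 80 = 0
  95 - 80 = 15


Delta encoded: [29, 11, 1, 6, 3, 11, 19, 0, 15]


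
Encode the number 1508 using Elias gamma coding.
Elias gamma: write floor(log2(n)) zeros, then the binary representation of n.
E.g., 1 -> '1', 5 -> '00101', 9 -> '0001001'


num_bits = floor(log2(1508)) + 1 = 11
leading_zeros = num_bits - 1 = 10
binary(1508) = 10111100100

Elias gamma(1508) = '0000000000' + '10111100100' = 000000000010111100100 (21 bits)


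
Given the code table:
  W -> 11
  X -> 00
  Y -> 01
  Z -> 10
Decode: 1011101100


Decoding:
10 -> Z
11 -> W
10 -> Z
11 -> W
00 -> X


Result: ZWZWX


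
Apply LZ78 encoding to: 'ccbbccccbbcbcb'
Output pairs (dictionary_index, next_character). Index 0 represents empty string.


LZ78 encoding steps:
Dictionary: {0: ''}
Step 1: w='' (idx 0), next='c' -> output (0, 'c'), add 'c' as idx 1
Step 2: w='c' (idx 1), next='b' -> output (1, 'b'), add 'cb' as idx 2
Step 3: w='' (idx 0), next='b' -> output (0, 'b'), add 'b' as idx 3
Step 4: w='c' (idx 1), next='c' -> output (1, 'c'), add 'cc' as idx 4
Step 5: w='cc' (idx 4), next='b' -> output (4, 'b'), add 'ccb' as idx 5
Step 6: w='b' (idx 3), next='c' -> output (3, 'c'), add 'bc' as idx 6
Step 7: w='bc' (idx 6), next='b' -> output (6, 'b'), add 'bcb' as idx 7


Encoded: [(0, 'c'), (1, 'b'), (0, 'b'), (1, 'c'), (4, 'b'), (3, 'c'), (6, 'b')]


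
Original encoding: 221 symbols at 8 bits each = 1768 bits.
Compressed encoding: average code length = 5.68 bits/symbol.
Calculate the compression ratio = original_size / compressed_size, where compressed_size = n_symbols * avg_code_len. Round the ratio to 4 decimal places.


original_size = n_symbols * orig_bits = 221 * 8 = 1768 bits
compressed_size = n_symbols * avg_code_len = 221 * 5.68 = 1255.28 bits
ratio = original_size / compressed_size = 1768 / 1255.28 = 1.4085

Compression ratio = 1.4085


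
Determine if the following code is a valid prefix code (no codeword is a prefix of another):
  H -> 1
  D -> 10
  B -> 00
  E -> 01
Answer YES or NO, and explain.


Checking each pair (does one codeword prefix another?):
  H='1' vs D='10': prefix -- VIOLATION

NO -- this is NOT a valid prefix code. H (1) is a prefix of D (10).


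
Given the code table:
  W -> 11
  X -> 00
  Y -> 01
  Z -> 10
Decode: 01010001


Decoding:
01 -> Y
01 -> Y
00 -> X
01 -> Y


Result: YYXY


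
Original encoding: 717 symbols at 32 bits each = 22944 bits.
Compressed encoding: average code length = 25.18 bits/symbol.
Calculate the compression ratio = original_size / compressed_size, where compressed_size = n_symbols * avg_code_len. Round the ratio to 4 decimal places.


original_size = n_symbols * orig_bits = 717 * 32 = 22944 bits
compressed_size = n_symbols * avg_code_len = 717 * 25.18 = 18054.06 bits
ratio = original_size / compressed_size = 22944 / 18054.06 = 1.2708

Compression ratio = 1.2708


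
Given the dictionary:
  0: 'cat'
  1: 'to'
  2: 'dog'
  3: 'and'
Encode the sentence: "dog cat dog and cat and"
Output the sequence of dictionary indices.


Look up each word in the dictionary:
  'dog' -> 2
  'cat' -> 0
  'dog' -> 2
  'and' -> 3
  'cat' -> 0
  'and' -> 3

Encoded: [2, 0, 2, 3, 0, 3]


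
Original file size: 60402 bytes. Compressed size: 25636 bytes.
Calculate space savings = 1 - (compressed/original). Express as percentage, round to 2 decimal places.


ratio = compressed/original = 25636/60402 = 0.424423
savings = 1 - ratio = 1 - 0.424423 = 0.575577
as a percentage: 0.575577 * 100 = 57.56%

Space savings = 1 - 25636/60402 = 57.56%


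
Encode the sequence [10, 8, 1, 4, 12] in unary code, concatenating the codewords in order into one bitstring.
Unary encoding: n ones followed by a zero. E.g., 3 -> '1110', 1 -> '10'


Encode each number as n ones followed by a terminating 0:
  10 -> 11111111110 (11 bits)
  8 -> 111111110 (9 bits)
  1 -> 10 (2 bits)
  4 -> 11110 (5 bits)
  12 -> 1111111111110 (13 bits)
Total length = 11 + 9 + 2 + 5 + 13 = 40 bits.

Unary([10, 8, 1, 4, 12]) = 1111111111011111111010111101111111111110 (40 bits)


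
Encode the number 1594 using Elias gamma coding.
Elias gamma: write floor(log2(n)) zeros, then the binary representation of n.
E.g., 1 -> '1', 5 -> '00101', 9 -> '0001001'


num_bits = floor(log2(1594)) + 1 = 11
leading_zeros = num_bits - 1 = 10
binary(1594) = 11000111010

Elias gamma(1594) = '0000000000' + '11000111010' = 000000000011000111010 (21 bits)


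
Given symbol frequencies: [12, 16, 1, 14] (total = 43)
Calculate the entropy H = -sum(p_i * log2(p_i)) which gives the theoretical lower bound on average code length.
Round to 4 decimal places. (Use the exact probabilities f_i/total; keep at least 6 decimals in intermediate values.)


Per-symbol terms -p_i * log2(p_i) with p_i = f_i/43:
  p = 12/43 = 0.279070: log2(p) = -1.841302, -p*log2(p) = 0.513852
  p = 16/43 = 0.372093: log2(p) = -1.426265, -p*log2(p) = 0.530703
  p = 1/43 = 0.023256: log2(p) = -5.426265, -p*log2(p) = 0.126192
  p = 14/43 = 0.325581: log2(p) = -1.618910, -p*log2(p) = 0.527087
H = 0.513852 + 0.530703 + 0.126192 + 0.527087 = 1.697834

H = 1.6978 bits/symbol


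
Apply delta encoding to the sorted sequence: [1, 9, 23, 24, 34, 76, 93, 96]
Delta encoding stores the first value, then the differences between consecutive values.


First value: 1
Deltas:
  9 - 1 = 8
  23 - 9 = 14
  24 - 23 = 1
  34 - 24 = 10
  76 - 34 = 42
  93 - 76 = 17
  96 - 93 = 3


Delta encoded: [1, 8, 14, 1, 10, 42, 17, 3]


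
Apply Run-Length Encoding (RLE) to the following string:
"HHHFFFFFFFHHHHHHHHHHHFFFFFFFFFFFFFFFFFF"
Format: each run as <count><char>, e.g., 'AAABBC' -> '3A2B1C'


Scanning runs left to right:
  i=0: run of 'H' x 3 -> '3H'
  i=3: run of 'F' x 7 -> '7F'
  i=10: run of 'H' x 11 -> '11H'
  i=21: run of 'F' x 18 -> '18F'

RLE = 3H7F11H18F


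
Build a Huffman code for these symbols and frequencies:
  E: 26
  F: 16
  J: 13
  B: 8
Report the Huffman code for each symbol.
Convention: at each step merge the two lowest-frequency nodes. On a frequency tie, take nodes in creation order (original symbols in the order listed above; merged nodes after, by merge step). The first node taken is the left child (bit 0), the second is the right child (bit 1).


Huffman tree construction:
Step 1: Merge B(8) + J(13) = 21
Step 2: Merge F(16) + (B+J)(21) = 37
Step 3: Merge E(26) + (F+(B+J))(37) = 63
Read each symbol's code off the tree from the root (left child = 0, right child = 1).

Codes:
  E: 0 (length 1)
  F: 10 (length 2)
  J: 111 (length 3)
  B: 110 (length 3)
Average code length: 121/63 = 1.9206 bits/symbol


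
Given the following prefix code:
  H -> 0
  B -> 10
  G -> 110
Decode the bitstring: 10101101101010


Decoding step by step:
Bits 10 -> B
Bits 10 -> B
Bits 110 -> G
Bits 110 -> G
Bits 10 -> B
Bits 10 -> B


Decoded message: BBGGBB


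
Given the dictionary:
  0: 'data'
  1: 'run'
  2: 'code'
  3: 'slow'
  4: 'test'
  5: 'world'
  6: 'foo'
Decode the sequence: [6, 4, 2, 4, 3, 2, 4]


Look up each index in the dictionary:
  6 -> 'foo'
  4 -> 'test'
  2 -> 'code'
  4 -> 'test'
  3 -> 'slow'
  2 -> 'code'
  4 -> 'test'

Decoded: "foo test code test slow code test"


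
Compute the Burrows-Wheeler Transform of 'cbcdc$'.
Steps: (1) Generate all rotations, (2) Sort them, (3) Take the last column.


Rotations (sorted):
  0: $cbcdc -> last char: c
  1: bcdc$c -> last char: c
  2: c$cbcd -> last char: d
  3: cbcdc$ -> last char: $
  4: cdc$cb -> last char: b
  5: dc$cbc -> last char: c


BWT = ccd$bc


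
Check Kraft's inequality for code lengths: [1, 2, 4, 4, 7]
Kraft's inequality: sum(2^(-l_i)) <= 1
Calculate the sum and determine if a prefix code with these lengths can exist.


Sum = 2^(-1) + 2^(-2) + 2^(-4) + 2^(-4) + 2^(-7)
    = 0.5 + 0.25 + 0.0625 + 0.0625 + 0.0078125
    = 113/128 = 0.8828125
Since 0.8828125 <= 1, Kraft's inequality IS satisfied.
A prefix code with these lengths CAN exist.

Kraft sum = 0.8828125. Satisfied.


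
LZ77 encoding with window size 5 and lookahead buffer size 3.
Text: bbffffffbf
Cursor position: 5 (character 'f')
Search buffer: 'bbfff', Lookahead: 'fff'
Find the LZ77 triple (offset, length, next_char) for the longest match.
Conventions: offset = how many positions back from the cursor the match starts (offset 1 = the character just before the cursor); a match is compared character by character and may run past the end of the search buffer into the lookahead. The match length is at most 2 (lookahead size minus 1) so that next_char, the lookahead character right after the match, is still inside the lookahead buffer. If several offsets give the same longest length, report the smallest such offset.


Try each offset into the search buffer:
  offset=1 (pos 4, char 'f'): match length 2
  offset=2 (pos 3, char 'f'): match length 2
  offset=3 (pos 2, char 'f'): match length 2
  offset=4 (pos 1, char 'b'): match length 0
  offset=5 (pos 0, char 'b'): match length 0
Longest match has length 2, found at offsets 1, 2, 3; take the smallest, offset 1.
next_char = character at position 5 + 2 = 7 -> 'f'

Best match: offset=1, length=2 (matching 'ff' starting at position 4)
LZ77 triple: (1, 2, 'f')


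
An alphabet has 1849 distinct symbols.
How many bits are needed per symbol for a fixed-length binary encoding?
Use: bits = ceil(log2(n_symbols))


log2(1849) = 10.8525
Bracket: 2^10 = 1024 < 1849 <= 2^11 = 2048
So ceil(log2(1849)) = 11

bits = ceil(log2(1849)) = ceil(10.8525) = 11 bits


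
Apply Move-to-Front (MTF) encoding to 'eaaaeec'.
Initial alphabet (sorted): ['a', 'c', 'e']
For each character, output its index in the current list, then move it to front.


MTF encoding:
'e': index 2 in ['a', 'c', 'e'] -> ['e', 'a', 'c']
'a': index 1 in ['e', 'a', 'c'] -> ['a', 'e', 'c']
'a': index 0 in ['a', 'e', 'c'] -> ['a', 'e', 'c']
'a': index 0 in ['a', 'e', 'c'] -> ['a', 'e', 'c']
'e': index 1 in ['a', 'e', 'c'] -> ['e', 'a', 'c']
'e': index 0 in ['e', 'a', 'c'] -> ['e', 'a', 'c']
'c': index 2 in ['e', 'a', 'c'] -> ['c', 'e', 'a']


Output: [2, 1, 0, 0, 1, 0, 2]


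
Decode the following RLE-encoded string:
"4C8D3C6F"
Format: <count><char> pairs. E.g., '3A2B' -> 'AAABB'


Expanding each <count><char> pair:
  4C -> 'CCCC'
  8D -> 'DDDDDDDD'
  3C -> 'CCC'
  6F -> 'FFFFFF'

Decoded = CCCCDDDDDDDDCCCFFFFFF


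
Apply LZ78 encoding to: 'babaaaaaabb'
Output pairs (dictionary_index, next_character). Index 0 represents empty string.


LZ78 encoding steps:
Dictionary: {0: ''}
Step 1: w='' (idx 0), next='b' -> output (0, 'b'), add 'b' as idx 1
Step 2: w='' (idx 0), next='a' -> output (0, 'a'), add 'a' as idx 2
Step 3: w='b' (idx 1), next='a' -> output (1, 'a'), add 'ba' as idx 3
Step 4: w='a' (idx 2), next='a' -> output (2, 'a'), add 'aa' as idx 4
Step 5: w='aa' (idx 4), next='a' -> output (4, 'a'), add 'aaa' as idx 5
Step 6: w='b' (idx 1), next='b' -> output (1, 'b'), add 'bb' as idx 6


Encoded: [(0, 'b'), (0, 'a'), (1, 'a'), (2, 'a'), (4, 'a'), (1, 'b')]


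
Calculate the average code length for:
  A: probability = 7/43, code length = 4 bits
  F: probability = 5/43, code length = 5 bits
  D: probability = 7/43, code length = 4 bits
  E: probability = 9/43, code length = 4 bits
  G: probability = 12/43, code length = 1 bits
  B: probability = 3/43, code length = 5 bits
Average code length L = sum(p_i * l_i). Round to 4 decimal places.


Weighted contributions p_i * l_i:
  A: (7/43) * 4 = 28/43
  F: (5/43) * 5 = 25/43
  D: (7/43) * 4 = 28/43
  E: (9/43) * 4 = 36/43
  G: (12/43) * 1 = 12/43
  B: (3/43) * 5 = 15/43
Sum = (28 + 25 + 28 + 36 + 12 + 15)/43 = 144/43

L = 144/43 = 3.3488 bits/symbol


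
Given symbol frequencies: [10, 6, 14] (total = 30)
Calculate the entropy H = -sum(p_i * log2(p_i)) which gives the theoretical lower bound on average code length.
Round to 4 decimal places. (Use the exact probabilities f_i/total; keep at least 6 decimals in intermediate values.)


Per-symbol terms -p_i * log2(p_i) with p_i = f_i/30:
  p = 10/30 = 0.333333: log2(p) = -1.584963, -p*log2(p) = 0.528321
  p = 6/30 = 0.200000: log2(p) = -2.321928, -p*log2(p) = 0.464386
  p = 14/30 = 0.466667: log2(p) = -1.099536, -p*log2(p) = 0.513117
H = 0.528321 + 0.464386 + 0.513117 = 1.505824

H = 1.5058 bits/symbol
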